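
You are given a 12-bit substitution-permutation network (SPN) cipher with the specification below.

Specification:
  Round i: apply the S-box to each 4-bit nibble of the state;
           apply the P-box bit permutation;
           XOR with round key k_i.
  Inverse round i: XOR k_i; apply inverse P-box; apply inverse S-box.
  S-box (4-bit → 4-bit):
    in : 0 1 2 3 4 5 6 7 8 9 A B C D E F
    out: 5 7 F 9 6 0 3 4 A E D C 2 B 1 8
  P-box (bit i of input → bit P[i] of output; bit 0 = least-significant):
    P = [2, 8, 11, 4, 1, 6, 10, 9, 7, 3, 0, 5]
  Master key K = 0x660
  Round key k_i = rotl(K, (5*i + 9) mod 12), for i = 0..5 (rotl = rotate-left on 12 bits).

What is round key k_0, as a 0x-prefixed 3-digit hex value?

K = 0x660
k_0 = rotl(K, (5*0+9) mod 12) = rotl(K, 9) = 0x0CC

0x0CC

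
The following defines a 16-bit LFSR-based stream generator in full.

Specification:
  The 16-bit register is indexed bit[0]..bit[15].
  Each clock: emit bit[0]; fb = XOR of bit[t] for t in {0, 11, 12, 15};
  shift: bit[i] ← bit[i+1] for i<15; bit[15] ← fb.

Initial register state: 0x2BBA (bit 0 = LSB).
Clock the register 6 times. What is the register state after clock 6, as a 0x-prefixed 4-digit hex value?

0x6CAE

reg_0 = 0x2BBA
clock 1: out=0, reg = 0x95DD
clock 2: out=1, reg = 0xCAEE
clock 3: out=0, reg = 0x6577
clock 4: out=1, reg = 0xB2BB
clock 5: out=1, reg = 0xD95D
clock 6: out=1, reg = 0x6CAE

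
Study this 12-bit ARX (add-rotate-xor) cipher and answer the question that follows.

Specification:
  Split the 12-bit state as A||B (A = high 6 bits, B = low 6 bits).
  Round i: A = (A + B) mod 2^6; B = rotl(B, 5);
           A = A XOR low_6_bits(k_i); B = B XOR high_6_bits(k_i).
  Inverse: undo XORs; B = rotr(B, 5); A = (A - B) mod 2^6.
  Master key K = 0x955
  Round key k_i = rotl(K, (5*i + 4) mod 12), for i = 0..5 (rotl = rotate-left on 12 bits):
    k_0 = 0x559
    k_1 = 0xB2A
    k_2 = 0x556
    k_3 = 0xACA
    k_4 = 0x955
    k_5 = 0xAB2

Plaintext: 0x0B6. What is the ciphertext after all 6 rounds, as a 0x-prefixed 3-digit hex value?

0x626

s_0 = plaintext = 0x0B6
s_1 = Round(s_0, k_0) = 0x84E
s_2 = Round(s_1, k_1) = 0x16B
s_3 = Round(s_2, k_2) = 0x9A0
s_4 = Round(s_3, k_3) = 0x33B
s_5 = Round(s_4, k_4) = 0x498
s_6 = Round(s_5, k_5) = 0x626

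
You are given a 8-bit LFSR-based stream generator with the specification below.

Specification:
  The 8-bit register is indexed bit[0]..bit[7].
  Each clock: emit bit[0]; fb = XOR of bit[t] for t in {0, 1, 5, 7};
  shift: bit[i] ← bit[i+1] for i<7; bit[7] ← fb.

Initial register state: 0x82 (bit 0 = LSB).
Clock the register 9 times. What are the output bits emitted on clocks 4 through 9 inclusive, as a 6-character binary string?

000010

reg_0 = 0x82
clock 1: out=0, reg = 0x41
clock 2: out=1, reg = 0xA0
clock 3: out=0, reg = 0x50
clock 4: out=0, reg = 0x28
clock 5: out=0, reg = 0x94
clock 6: out=0, reg = 0xCA
clock 7: out=0, reg = 0x65
clock 8: out=1, reg = 0x32
clock 9: out=0, reg = 0x19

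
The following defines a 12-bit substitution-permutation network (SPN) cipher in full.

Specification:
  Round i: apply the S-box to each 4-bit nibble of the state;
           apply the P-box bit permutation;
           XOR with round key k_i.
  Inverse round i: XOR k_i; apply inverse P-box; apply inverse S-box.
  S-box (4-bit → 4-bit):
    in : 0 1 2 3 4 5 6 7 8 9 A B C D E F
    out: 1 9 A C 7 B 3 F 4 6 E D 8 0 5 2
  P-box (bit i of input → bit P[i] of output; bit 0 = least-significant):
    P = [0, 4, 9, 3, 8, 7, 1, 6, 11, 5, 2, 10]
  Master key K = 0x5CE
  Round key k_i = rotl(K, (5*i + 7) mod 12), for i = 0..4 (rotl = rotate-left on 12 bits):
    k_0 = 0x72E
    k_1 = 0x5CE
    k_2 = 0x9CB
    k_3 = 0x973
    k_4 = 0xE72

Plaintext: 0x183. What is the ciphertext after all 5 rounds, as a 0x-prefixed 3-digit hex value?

0x045

s_0 = plaintext = 0x183
s_1 = Round(s_0, k_0) = 0x924
s_2 = Round(s_1, k_1) = 0x73B
s_3 = Round(s_2, k_2) = 0x7A4
s_4 = Round(s_3, k_3) = 0x784
s_5 = Round(s_4, k_4) = 0x045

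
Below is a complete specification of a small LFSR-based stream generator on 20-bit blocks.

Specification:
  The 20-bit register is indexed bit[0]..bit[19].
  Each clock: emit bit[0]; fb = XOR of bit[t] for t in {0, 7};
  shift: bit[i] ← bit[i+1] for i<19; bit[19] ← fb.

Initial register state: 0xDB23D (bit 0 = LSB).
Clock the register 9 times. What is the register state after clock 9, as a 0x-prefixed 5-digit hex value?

0xACED9

reg_0 = 0xDB23D
clock 1: out=1, reg = 0xED91E
clock 2: out=0, reg = 0x76C8F
clock 3: out=1, reg = 0x3B647
clock 4: out=1, reg = 0x9DB23
clock 5: out=1, reg = 0xCED91
clock 6: out=1, reg = 0x676C8
clock 7: out=0, reg = 0xB3B64
clock 8: out=0, reg = 0x59DB2
clock 9: out=0, reg = 0xACED9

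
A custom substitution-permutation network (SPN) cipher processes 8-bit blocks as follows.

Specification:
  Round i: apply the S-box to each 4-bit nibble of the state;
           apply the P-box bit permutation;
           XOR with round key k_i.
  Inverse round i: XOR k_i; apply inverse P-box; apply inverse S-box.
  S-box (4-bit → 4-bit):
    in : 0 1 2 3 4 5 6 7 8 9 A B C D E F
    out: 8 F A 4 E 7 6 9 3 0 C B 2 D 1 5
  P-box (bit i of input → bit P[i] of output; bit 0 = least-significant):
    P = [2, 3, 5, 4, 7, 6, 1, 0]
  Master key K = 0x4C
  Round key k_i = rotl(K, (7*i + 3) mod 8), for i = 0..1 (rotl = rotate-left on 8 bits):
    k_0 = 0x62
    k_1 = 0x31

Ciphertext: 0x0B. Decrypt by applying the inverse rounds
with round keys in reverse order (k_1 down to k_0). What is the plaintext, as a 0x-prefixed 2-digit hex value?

0x67

s_0 = ciphertext = 0x0B
s_1 = InvRound(s_0, k_1) = 0x34
s_2 = InvRound(s_1, k_0) = 0x67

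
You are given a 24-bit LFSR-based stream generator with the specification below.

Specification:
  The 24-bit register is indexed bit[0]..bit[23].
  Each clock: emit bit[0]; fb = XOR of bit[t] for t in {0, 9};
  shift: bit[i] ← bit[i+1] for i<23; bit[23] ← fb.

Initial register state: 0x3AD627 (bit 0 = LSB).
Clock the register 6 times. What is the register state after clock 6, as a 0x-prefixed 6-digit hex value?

0x30EB58

reg_0 = 0x3AD627
clock 1: out=1, reg = 0x1D6B13
clock 2: out=1, reg = 0x0EB589
clock 3: out=1, reg = 0x875AC4
clock 4: out=0, reg = 0xC3AD62
clock 5: out=0, reg = 0x61D6B1
clock 6: out=1, reg = 0x30EB58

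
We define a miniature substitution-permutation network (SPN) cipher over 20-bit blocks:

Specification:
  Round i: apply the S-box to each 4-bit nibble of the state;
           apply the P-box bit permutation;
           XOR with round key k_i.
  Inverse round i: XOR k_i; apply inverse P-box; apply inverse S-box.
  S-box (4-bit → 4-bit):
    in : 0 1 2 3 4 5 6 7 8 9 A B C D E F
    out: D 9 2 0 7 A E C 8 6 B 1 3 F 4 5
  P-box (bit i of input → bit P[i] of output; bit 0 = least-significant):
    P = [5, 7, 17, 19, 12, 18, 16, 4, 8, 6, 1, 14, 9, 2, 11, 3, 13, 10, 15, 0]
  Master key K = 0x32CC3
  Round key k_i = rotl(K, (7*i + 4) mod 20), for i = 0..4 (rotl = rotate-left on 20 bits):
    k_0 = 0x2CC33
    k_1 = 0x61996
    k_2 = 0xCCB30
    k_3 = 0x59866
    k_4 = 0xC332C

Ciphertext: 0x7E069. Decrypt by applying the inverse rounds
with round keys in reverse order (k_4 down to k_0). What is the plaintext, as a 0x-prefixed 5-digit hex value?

0xDD287

s_0 = ciphertext = 0x7E069
s_1 = InvRound(s_0, k_4) = 0x7CAF7
s_2 = InvRound(s_1, k_3) = 0x8B819
s_3 = InvRound(s_2, k_2) = 0x111CB
s_4 = InvRound(s_3, k_1) = 0x8626E
s_5 = InvRound(s_4, k_0) = 0xDD287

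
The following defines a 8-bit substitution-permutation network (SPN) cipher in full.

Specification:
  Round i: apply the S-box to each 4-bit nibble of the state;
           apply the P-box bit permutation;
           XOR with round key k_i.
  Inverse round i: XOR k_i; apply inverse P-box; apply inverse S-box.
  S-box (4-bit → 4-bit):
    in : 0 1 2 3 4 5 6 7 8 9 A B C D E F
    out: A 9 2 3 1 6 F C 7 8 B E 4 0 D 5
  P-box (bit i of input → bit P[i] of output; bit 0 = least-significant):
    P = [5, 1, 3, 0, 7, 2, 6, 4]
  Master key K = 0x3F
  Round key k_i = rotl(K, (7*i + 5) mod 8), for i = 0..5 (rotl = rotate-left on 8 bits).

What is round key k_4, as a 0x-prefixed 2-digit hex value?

K = 0x3F
k_0 = rotl(K, (7*0+5) mod 8) = rotl(K, 5) = 0xE7
k_1 = rotl(K, (7*1+5) mod 8) = rotl(K, 4) = 0xF3
k_2 = rotl(K, (7*2+5) mod 8) = rotl(K, 3) = 0xF9
k_3 = rotl(K, (7*3+5) mod 8) = rotl(K, 2) = 0xFC
k_4 = rotl(K, (7*4+5) mod 8) = rotl(K, 1) = 0x7E

0x7E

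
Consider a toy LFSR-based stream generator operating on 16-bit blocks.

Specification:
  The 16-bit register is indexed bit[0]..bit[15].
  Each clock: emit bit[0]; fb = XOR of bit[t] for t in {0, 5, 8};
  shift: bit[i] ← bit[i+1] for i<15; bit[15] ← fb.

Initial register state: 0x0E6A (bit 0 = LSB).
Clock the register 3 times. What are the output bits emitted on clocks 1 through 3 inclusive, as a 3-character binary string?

reg_0 = 0x0E6A
clock 1: out=0, reg = 0x8735
clock 2: out=1, reg = 0xC39A
clock 3: out=0, reg = 0xE1CD

010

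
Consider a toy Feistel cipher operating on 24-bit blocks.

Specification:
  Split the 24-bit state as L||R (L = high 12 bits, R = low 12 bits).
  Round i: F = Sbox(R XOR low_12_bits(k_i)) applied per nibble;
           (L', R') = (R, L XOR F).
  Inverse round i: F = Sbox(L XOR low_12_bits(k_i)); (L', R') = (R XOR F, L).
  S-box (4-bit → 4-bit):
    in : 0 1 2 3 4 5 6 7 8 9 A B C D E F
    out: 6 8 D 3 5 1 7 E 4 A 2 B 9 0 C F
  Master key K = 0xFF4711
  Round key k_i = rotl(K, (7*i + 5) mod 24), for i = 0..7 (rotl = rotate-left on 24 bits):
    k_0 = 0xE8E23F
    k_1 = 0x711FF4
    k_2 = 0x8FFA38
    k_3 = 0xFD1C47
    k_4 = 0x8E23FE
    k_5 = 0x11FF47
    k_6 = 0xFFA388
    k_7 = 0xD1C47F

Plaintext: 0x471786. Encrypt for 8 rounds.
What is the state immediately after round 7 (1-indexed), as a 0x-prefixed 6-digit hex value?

0x2B6AB2

s_0 = plaintext = 0x471786
s_1 = Round(s_0, k_0) = 0x7865CB
s_2 = Round(s_1, k_1) = 0x5CB5B9
s_3 = Round(s_2, k_2) = 0x5B9A83
s_4 = Round(s_3, k_3) = 0xA8322C
s_5 = Round(s_4, k_4) = 0x22C28E
s_6 = Round(s_5, k_5) = 0x28E2B6
s_7 = Round(s_6, k_6) = 0x2B6AB2
s_8 = Round(s_7, k_7) = 0xAB2E26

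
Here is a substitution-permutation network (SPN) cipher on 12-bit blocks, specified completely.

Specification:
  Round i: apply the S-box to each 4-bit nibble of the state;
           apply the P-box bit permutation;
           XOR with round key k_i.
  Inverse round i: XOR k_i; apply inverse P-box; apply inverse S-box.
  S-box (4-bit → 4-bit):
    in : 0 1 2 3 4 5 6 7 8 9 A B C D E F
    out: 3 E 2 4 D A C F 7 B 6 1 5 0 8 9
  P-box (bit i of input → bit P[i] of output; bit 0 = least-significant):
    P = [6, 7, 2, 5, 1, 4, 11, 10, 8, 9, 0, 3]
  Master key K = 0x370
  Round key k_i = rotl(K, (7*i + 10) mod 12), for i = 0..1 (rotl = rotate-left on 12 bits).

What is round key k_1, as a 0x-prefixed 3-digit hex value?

0xE06

K = 0x370
k_0 = rotl(K, (7*0+10) mod 12) = rotl(K, 10) = 0x0DC
k_1 = rotl(K, (7*1+10) mod 12) = rotl(K, 5) = 0xE06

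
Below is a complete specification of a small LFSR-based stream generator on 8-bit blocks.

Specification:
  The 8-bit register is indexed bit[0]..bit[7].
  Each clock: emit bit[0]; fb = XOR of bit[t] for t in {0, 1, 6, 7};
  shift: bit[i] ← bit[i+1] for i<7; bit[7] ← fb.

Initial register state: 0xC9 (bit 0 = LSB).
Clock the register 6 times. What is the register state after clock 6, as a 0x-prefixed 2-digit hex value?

0xE7

reg_0 = 0xC9
clock 1: out=1, reg = 0xE4
clock 2: out=0, reg = 0x72
clock 3: out=0, reg = 0x39
clock 4: out=1, reg = 0x9C
clock 5: out=0, reg = 0xCE
clock 6: out=0, reg = 0xE7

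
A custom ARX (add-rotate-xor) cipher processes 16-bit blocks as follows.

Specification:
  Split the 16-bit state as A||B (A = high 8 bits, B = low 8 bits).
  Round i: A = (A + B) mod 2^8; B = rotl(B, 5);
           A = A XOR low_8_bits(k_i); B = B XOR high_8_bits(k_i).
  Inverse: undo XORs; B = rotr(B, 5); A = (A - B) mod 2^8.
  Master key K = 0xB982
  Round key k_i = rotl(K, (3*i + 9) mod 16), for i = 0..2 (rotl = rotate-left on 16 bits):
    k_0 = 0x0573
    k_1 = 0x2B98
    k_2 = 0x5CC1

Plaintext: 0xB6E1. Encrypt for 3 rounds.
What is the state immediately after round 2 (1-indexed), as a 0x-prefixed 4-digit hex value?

s_0 = plaintext = 0xB6E1
s_1 = Round(s_0, k_0) = 0xE439
s_2 = Round(s_1, k_1) = 0x850C
s_3 = Round(s_2, k_2) = 0x50DD

0x850C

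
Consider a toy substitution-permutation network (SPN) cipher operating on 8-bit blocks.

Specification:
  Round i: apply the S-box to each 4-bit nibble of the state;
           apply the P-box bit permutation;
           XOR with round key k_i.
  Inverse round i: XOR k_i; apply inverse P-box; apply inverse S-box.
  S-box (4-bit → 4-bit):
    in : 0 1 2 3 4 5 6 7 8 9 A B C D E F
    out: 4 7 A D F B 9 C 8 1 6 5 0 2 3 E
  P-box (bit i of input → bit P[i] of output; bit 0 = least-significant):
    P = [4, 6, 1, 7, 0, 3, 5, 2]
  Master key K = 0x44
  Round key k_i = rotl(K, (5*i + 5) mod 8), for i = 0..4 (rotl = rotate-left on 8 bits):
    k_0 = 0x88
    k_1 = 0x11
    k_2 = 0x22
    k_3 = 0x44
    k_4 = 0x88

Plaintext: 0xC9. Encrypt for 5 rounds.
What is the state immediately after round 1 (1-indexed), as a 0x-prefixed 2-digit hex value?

0x98

s_0 = plaintext = 0xC9
s_1 = Round(s_0, k_0) = 0x98
s_2 = Round(s_1, k_1) = 0x90
s_3 = Round(s_2, k_2) = 0x21
s_4 = Round(s_3, k_3) = 0x1A
s_5 = Round(s_4, k_4) = 0xE3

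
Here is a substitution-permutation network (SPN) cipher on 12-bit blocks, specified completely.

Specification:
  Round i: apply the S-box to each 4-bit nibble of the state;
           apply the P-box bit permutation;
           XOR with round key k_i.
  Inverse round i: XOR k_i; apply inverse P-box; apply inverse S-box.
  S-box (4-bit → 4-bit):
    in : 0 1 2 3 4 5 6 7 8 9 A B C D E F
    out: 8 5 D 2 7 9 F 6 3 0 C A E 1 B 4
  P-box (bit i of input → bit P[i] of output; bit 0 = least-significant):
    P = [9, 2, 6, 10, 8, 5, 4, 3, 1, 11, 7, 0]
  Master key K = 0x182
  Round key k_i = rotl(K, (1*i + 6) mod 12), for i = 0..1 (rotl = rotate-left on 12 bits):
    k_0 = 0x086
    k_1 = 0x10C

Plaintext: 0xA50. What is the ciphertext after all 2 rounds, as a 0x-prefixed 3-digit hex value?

s_0 = plaintext = 0xA50
s_1 = Round(s_0, k_0) = 0x50F
s_2 = Round(s_1, k_1) = 0x147

0x147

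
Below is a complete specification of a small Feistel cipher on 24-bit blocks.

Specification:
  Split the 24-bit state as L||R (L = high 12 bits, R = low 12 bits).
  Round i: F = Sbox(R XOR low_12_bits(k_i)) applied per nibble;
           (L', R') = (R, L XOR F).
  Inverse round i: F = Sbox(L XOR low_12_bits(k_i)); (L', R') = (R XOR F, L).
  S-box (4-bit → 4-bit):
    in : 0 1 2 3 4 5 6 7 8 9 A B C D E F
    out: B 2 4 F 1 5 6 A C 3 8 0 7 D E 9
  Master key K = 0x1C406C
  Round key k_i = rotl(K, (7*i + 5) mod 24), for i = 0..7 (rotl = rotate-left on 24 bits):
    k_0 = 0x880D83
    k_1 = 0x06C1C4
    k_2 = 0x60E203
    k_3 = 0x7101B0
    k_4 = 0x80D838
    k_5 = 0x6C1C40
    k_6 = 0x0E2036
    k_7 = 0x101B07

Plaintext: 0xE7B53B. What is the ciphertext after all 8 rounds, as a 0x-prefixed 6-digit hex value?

0x499EAE

s_0 = plaintext = 0xE7B53B
s_1 = Round(s_0, k_0) = 0x53B277
s_2 = Round(s_1, k_1) = 0x277A34
s_3 = Round(s_2, k_2) = 0xA34E8D
s_4 = Round(s_3, k_3) = 0xE8D3C9
s_5 = Round(s_4, k_4) = 0x3C9E1F
s_6 = Round(s_5, k_5) = 0xE1F790
s_7 = Round(s_6, k_6) = 0x790499
s_8 = Round(s_7, k_7) = 0x499EAE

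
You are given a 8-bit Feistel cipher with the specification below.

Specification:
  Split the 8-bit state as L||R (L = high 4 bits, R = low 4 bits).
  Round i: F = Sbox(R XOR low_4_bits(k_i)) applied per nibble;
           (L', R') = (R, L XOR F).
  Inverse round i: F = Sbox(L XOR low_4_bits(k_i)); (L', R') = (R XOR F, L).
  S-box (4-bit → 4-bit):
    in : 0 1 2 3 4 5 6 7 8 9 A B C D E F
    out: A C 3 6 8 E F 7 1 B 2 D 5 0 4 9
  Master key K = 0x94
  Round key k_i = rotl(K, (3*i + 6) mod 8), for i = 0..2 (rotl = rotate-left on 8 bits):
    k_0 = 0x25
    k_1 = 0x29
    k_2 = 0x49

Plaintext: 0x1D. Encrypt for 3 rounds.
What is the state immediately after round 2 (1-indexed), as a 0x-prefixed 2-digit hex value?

s_0 = plaintext = 0x1D
s_1 = Round(s_0, k_0) = 0xD0
s_2 = Round(s_1, k_1) = 0x06
s_3 = Round(s_2, k_2) = 0x69

0x06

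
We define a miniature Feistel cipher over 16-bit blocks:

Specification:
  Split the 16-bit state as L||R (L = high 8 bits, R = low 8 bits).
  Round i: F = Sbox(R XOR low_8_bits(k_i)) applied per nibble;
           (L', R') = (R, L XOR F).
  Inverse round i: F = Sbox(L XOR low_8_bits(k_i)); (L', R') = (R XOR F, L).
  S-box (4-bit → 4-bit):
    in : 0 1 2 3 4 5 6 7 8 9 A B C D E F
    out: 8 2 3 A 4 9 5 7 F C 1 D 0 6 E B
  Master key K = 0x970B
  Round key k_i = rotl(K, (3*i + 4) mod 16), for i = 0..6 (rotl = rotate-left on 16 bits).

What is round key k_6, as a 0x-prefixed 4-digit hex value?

K = 0x970B
k_0 = rotl(K, (3*0+4) mod 16) = rotl(K, 4) = 0x70B9
k_1 = rotl(K, (3*1+4) mod 16) = rotl(K, 7) = 0x85CB
k_2 = rotl(K, (3*2+4) mod 16) = rotl(K, 10) = 0x2E5C
k_3 = rotl(K, (3*3+4) mod 16) = rotl(K, 13) = 0x72E1
k_4 = rotl(K, (3*4+4) mod 16) = rotl(K, 0) = 0x970B
k_5 = rotl(K, (3*5+4) mod 16) = rotl(K, 3) = 0xB85C
k_6 = rotl(K, (3*6+4) mod 16) = rotl(K, 6) = 0xC2E5

0xC2E5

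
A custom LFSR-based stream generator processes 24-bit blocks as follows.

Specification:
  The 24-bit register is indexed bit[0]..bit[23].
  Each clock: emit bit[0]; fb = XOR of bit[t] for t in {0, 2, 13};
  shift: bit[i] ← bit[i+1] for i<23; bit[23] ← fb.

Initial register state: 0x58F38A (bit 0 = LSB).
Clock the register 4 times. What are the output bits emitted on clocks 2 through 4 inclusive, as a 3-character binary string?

reg_0 = 0x58F38A
clock 1: out=0, reg = 0xAC79C5
clock 2: out=1, reg = 0xD63CE2
clock 3: out=0, reg = 0xEB1E71
clock 4: out=1, reg = 0xF58F38

101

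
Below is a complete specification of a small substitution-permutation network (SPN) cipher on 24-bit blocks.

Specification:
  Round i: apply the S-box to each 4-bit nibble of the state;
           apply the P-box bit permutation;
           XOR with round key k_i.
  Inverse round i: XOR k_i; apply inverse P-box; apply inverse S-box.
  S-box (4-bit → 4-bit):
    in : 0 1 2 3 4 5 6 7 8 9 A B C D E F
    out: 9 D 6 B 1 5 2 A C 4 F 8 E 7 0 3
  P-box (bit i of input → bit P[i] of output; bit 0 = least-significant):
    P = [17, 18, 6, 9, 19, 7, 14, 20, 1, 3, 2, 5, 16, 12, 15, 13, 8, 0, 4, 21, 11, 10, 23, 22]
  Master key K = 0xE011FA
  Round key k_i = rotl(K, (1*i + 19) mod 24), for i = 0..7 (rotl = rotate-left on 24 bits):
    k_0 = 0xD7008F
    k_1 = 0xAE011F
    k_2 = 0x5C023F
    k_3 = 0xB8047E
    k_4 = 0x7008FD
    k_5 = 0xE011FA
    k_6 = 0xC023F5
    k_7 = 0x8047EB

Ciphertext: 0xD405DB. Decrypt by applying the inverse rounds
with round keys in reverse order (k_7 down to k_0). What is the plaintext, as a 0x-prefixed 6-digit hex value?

s_0 = ciphertext = 0xD405DB
s_1 = InvRound(s_0, k_7) = 0xB9EB87
s_2 = InvRound(s_1, k_6) = 0x085019
s_3 = InvRound(s_2, k_5) = 0x83E0D9
s_4 = InvRound(s_3, k_4) = 0x1B1884
s_5 = InvRound(s_4, k_3) = 0xD8F365
s_6 = InvRound(s_5, k_2) = 0x95CF92
s_7 = InvRound(s_6, k_1) = 0xF752A0
s_8 = InvRound(s_7, k_0) = 0xE76A9B

0xE76A9B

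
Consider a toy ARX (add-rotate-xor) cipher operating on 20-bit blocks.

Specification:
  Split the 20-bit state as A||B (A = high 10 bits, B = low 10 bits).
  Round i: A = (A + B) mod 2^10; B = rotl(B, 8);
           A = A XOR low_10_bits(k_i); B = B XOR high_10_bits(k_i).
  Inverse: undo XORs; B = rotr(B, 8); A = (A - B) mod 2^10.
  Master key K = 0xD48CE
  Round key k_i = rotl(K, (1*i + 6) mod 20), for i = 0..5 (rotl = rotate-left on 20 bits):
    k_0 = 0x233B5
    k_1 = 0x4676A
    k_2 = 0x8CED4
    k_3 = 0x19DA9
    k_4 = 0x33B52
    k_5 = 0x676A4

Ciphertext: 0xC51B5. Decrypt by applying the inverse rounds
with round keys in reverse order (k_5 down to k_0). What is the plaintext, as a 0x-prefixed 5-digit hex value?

s_0 = ciphertext = 0xC51B5
s_1 = InvRound(s_0, k_5) = 0x440A0
s_2 = InvRound(s_1, k_4) = 0x229B8
s_3 = InvRound(s_2, k_3) = 0x69B7D
s_4 = InvRound(s_3, k_2) = 0x8E539
s_5 = InvRound(s_4, k_1) = 0x34C80
s_6 = InvRound(s_5, k_0) = 0xCD830

0xCD830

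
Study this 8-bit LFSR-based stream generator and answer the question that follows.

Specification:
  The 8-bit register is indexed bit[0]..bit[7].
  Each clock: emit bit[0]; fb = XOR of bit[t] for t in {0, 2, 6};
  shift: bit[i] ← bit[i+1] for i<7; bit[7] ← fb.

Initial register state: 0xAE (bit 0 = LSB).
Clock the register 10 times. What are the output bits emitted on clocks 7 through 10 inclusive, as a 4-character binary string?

reg_0 = 0xAE
clock 1: out=0, reg = 0xD7
clock 2: out=1, reg = 0xEB
clock 3: out=1, reg = 0x75
clock 4: out=1, reg = 0xBA
clock 5: out=0, reg = 0x5D
clock 6: out=1, reg = 0xAE
clock 7: out=0, reg = 0xD7
clock 8: out=1, reg = 0xEB
clock 9: out=1, reg = 0x75
clock 10: out=1, reg = 0xBA

0111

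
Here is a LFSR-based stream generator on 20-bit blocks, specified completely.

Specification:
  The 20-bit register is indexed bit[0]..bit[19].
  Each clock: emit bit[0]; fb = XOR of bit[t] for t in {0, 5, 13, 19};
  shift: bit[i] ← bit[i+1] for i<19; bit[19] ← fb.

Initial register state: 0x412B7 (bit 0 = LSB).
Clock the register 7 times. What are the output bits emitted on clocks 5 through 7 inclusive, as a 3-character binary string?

110

reg_0 = 0x412B7
clock 1: out=1, reg = 0x2095B
clock 2: out=1, reg = 0x904AD
clock 3: out=1, reg = 0xC8256
clock 4: out=0, reg = 0xE412B
clock 5: out=1, reg = 0xF2095
clock 6: out=1, reg = 0xF904A
clock 7: out=0, reg = 0xFC825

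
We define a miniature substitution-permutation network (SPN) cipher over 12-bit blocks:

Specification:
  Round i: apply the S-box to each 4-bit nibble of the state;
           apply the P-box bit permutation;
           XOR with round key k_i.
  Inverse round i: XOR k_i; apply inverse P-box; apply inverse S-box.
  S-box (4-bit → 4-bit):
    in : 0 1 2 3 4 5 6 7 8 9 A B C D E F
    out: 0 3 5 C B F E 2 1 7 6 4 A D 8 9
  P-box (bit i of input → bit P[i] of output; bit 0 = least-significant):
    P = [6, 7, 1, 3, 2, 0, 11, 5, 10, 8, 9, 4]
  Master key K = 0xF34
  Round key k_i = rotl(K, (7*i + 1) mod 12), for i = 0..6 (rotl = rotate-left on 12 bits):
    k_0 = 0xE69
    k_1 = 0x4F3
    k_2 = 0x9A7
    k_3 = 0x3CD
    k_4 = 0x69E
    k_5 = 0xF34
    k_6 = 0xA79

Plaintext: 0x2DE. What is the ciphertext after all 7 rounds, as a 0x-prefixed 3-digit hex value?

s_0 = plaintext = 0x2DE
s_1 = Round(s_0, k_0) = 0x045
s_2 = Round(s_1, k_1) = 0x41C
s_3 = Round(s_2, k_2) = 0xC3A
s_4 = Round(s_3, k_3) = 0xA7F
s_5 = Round(s_4, k_4) = 0x5D7
s_6 = Round(s_5, k_5) = 0x080
s_7 = Round(s_6, k_6) = 0xA7D

0xA7D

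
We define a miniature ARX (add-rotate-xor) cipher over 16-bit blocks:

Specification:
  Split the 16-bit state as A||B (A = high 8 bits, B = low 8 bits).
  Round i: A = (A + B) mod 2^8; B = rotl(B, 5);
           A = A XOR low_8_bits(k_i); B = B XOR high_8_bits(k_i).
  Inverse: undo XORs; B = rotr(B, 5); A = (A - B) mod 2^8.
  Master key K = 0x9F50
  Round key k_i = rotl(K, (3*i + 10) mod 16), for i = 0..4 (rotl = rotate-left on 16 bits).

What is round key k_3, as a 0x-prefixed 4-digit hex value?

0xFA84

K = 0x9F50
k_0 = rotl(K, (3*0+10) mod 16) = rotl(K, 10) = 0x427D
k_1 = rotl(K, (3*1+10) mod 16) = rotl(K, 13) = 0x13EA
k_2 = rotl(K, (3*2+10) mod 16) = rotl(K, 0) = 0x9F50
k_3 = rotl(K, (3*3+10) mod 16) = rotl(K, 3) = 0xFA84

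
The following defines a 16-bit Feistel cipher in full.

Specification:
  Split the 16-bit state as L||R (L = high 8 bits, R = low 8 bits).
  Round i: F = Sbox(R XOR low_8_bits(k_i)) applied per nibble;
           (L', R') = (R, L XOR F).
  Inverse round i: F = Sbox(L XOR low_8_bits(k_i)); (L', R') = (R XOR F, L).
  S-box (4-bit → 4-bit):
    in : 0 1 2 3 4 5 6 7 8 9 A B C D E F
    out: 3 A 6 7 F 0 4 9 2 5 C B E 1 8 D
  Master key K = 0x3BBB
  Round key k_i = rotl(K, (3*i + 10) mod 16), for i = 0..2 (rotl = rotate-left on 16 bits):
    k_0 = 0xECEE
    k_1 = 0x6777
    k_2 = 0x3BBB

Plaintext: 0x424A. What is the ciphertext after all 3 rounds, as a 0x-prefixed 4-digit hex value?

0x96EC

s_0 = plaintext = 0x424A
s_1 = Round(s_0, k_0) = 0x4A8D
s_2 = Round(s_1, k_1) = 0x8D96
s_3 = Round(s_2, k_2) = 0x96EC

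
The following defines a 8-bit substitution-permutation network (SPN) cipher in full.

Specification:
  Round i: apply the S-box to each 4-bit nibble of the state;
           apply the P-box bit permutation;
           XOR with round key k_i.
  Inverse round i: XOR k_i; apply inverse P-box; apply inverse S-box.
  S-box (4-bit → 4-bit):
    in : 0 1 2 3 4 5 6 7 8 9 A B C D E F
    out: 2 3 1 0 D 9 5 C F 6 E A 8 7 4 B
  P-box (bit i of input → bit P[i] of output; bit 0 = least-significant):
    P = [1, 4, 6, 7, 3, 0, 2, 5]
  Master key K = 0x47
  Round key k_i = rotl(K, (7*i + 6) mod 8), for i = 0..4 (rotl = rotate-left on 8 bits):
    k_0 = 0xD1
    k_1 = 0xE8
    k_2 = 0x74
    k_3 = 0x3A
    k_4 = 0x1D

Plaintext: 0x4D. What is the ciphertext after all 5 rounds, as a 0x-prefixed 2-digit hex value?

s_0 = plaintext = 0x4D
s_1 = Round(s_0, k_0) = 0xAF
s_2 = Round(s_1, k_1) = 0x5F
s_3 = Round(s_2, k_2) = 0xCE
s_4 = Round(s_3, k_3) = 0x5A
s_5 = Round(s_4, k_4) = 0xE5

0xE5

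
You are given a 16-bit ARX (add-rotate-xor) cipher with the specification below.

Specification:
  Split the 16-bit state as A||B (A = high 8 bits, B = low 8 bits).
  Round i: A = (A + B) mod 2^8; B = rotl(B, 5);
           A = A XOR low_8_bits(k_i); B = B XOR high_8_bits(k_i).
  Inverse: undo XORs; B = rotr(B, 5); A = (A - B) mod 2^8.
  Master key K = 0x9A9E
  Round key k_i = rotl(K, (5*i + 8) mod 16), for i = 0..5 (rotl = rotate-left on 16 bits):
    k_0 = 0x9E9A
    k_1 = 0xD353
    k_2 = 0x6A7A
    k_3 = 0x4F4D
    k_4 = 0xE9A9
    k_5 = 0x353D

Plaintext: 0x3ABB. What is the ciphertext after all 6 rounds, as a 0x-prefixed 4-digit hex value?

0x4AEE

s_0 = plaintext = 0x3ABB
s_1 = Round(s_0, k_0) = 0x6FE9
s_2 = Round(s_1, k_1) = 0x0BEE
s_3 = Round(s_2, k_2) = 0x83B7
s_4 = Round(s_3, k_3) = 0x77B9
s_5 = Round(s_4, k_4) = 0x99DE
s_6 = Round(s_5, k_5) = 0x4AEE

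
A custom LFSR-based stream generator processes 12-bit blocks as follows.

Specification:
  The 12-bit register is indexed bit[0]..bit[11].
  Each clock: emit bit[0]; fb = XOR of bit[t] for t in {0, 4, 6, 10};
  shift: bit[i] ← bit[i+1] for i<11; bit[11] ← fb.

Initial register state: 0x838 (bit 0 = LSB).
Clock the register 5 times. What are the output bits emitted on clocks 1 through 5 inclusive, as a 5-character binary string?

reg_0 = 0x838
clock 1: out=0, reg = 0xC1C
clock 2: out=0, reg = 0x60E
clock 3: out=0, reg = 0xB07
clock 4: out=1, reg = 0xD83
clock 5: out=1, reg = 0x6C1

00011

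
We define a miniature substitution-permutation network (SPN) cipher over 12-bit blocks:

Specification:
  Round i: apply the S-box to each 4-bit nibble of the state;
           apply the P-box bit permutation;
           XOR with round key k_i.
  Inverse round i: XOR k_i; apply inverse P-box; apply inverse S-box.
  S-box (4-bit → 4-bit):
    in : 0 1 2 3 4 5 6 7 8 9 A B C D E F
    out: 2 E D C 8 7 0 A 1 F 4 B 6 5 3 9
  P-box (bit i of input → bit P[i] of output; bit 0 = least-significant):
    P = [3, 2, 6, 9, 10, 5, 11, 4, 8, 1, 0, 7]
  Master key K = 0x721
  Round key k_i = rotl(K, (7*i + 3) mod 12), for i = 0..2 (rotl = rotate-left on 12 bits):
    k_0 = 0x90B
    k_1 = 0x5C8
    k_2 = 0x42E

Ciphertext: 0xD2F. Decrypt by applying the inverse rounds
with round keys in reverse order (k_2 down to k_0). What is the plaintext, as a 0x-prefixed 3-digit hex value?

s_0 = ciphertext = 0xD2F
s_1 = InvRound(s_0, k_2) = 0xDA6
s_2 = InvRound(s_1, k_1) = 0x0C5
s_3 = InvRound(s_2, k_0) = 0xBA5

0xBA5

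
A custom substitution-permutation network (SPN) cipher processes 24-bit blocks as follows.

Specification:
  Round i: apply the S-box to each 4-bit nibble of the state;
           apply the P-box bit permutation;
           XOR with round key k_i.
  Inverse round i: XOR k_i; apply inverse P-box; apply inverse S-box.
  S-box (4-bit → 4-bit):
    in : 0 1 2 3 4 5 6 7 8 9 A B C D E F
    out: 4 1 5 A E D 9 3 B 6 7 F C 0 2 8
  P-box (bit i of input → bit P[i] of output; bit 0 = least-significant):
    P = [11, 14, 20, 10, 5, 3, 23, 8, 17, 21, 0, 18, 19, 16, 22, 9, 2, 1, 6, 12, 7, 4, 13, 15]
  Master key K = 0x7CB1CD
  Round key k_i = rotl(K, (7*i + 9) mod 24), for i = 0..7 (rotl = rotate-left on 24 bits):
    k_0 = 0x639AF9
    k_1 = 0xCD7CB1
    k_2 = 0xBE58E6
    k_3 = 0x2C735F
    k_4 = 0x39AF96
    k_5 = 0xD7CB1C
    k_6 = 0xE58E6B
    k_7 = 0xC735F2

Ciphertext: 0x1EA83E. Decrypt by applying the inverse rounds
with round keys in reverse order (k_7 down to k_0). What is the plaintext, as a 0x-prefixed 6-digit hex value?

0x19B459

s_0 = ciphertext = 0x1EA83E
s_1 = InvRound(s_0, k_7) = 0x65AD45
s_2 = InvRound(s_1, k_6) = 0x07FDBD
s_3 = InvRound(s_2, k_5) = 0x2FC02C
s_4 = InvRound(s_3, k_4) = 0xAEF68B
s_5 = InvRound(s_4, k_3) = 0x82D1CF
s_6 = InvRound(s_5, k_2) = 0xFD1482
s_7 = InvRound(s_6, k_1) = 0x9ED91A
s_8 = InvRound(s_7, k_0) = 0x19B459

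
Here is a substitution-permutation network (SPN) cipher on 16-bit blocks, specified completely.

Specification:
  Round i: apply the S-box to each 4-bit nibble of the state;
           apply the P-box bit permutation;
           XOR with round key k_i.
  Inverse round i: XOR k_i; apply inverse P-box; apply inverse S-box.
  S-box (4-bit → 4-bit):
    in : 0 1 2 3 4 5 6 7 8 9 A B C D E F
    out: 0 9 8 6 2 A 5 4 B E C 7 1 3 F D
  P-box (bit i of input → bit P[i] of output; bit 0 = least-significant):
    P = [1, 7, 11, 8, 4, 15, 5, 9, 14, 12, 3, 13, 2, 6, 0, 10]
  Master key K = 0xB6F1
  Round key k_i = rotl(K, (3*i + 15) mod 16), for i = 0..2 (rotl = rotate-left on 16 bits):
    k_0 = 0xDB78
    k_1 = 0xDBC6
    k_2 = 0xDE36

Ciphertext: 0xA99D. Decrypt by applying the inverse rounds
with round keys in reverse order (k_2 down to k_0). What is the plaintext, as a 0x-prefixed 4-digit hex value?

0xAB02

s_0 = ciphertext = 0xA99D
s_1 = InvRound(s_0, k_2) = 0xAEA8
s_2 = InvRound(s_1, k_1) = 0x8E71
s_3 = InvRound(s_2, k_0) = 0xAB02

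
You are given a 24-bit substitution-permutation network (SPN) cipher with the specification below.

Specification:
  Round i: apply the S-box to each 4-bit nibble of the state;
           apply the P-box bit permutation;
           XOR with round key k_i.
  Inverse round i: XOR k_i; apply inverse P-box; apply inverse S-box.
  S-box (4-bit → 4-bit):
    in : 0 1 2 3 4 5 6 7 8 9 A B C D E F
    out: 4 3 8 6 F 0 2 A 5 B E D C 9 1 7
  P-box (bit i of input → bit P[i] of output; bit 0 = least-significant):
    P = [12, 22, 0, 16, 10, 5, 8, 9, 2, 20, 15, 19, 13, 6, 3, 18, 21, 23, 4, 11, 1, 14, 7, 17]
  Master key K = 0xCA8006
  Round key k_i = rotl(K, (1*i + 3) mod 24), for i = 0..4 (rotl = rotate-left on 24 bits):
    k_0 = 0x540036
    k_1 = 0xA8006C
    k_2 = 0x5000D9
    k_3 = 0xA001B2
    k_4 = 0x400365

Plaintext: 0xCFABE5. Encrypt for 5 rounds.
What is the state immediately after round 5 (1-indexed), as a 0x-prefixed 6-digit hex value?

s_0 = plaintext = 0xCFABE5
s_1 = Round(s_0, k_0) = 0xFA84EA
s_2 = Round(s_1, k_1) = 0x71ECF3
s_3 = Round(s_2, k_2) = 0xBAE5F8
s_4 = Round(s_3, k_3) = 0x223C01
s_5 = Round(s_4, k_4) = 0x0A9A2D

0x0A9A2D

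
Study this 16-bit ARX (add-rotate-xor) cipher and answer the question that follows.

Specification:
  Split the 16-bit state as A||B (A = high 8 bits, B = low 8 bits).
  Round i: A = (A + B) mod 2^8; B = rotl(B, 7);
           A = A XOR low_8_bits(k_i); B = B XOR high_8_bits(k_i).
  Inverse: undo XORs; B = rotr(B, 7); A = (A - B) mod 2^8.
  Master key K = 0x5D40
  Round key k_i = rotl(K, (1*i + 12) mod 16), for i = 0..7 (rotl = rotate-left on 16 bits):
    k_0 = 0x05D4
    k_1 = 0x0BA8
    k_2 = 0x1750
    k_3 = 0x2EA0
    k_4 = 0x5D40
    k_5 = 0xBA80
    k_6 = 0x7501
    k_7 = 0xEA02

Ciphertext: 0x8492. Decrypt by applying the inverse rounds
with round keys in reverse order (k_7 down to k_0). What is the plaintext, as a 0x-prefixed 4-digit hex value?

0x7BBB

s_0 = ciphertext = 0x8492
s_1 = InvRound(s_0, k_7) = 0x96F0
s_2 = InvRound(s_1, k_6) = 0x8C0B
s_3 = InvRound(s_2, k_5) = 0xA963
s_4 = InvRound(s_3, k_4) = 0x6D7C
s_5 = InvRound(s_4, k_3) = 0x29A4
s_6 = InvRound(s_5, k_2) = 0x1267
s_7 = InvRound(s_6, k_1) = 0xE2D8
s_8 = InvRound(s_7, k_0) = 0x7BBB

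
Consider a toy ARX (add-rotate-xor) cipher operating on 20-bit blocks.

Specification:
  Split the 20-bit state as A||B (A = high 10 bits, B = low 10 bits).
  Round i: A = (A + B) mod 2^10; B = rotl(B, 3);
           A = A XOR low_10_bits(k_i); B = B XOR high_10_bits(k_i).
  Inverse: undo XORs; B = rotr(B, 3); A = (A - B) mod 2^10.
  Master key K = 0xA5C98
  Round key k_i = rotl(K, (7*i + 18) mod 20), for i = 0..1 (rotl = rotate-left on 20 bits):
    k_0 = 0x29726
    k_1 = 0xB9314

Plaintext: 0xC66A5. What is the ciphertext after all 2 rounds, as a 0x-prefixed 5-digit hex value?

0xCD2A7

s_0 = plaintext = 0xC66A5
s_1 = Round(s_0, k_0) = 0xA6188
s_2 = Round(s_1, k_1) = 0xCD2A7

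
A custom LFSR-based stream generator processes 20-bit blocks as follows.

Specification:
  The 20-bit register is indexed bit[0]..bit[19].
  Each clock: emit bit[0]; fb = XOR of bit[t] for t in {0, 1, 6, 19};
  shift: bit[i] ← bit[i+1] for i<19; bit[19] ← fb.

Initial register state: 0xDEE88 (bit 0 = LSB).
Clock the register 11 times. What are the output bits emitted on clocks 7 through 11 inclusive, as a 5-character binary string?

reg_0 = 0xDEE88
clock 1: out=0, reg = 0xEF744
clock 2: out=0, reg = 0x77BA2
clock 3: out=0, reg = 0xBBDD1
clock 4: out=1, reg = 0xDDEE8
clock 5: out=0, reg = 0x6EF74
clock 6: out=0, reg = 0xB77BA
clock 7: out=0, reg = 0x5BBDD
clock 8: out=1, reg = 0x2DDEE
clock 9: out=0, reg = 0x16EF7
clock 10: out=1, reg = 0x8B77B
clock 11: out=1, reg = 0x45BBD

01011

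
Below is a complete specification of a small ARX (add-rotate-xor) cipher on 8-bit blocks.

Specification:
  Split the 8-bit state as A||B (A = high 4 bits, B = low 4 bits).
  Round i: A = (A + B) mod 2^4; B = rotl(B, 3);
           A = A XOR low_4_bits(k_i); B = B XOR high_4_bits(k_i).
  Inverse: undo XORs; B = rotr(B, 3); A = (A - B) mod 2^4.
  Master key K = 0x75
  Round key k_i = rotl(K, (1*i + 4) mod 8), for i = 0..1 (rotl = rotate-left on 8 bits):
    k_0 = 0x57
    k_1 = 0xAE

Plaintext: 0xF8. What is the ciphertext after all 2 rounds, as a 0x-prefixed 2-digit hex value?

s_0 = plaintext = 0xF8
s_1 = Round(s_0, k_0) = 0x01
s_2 = Round(s_1, k_1) = 0xF2

0xF2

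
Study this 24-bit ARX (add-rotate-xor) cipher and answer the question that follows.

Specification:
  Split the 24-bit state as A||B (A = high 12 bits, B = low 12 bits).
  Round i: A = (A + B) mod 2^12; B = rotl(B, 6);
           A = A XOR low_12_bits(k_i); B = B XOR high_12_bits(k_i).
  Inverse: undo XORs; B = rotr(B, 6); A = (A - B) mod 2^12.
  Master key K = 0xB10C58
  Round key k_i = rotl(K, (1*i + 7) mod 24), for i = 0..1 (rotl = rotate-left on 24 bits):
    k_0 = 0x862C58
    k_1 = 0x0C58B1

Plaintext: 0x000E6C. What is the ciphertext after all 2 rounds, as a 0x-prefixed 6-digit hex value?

s_0 = plaintext = 0x000E6C
s_1 = Round(s_0, k_0) = 0x23435B
s_2 = Round(s_1, k_1) = 0xD3E608

0xD3E608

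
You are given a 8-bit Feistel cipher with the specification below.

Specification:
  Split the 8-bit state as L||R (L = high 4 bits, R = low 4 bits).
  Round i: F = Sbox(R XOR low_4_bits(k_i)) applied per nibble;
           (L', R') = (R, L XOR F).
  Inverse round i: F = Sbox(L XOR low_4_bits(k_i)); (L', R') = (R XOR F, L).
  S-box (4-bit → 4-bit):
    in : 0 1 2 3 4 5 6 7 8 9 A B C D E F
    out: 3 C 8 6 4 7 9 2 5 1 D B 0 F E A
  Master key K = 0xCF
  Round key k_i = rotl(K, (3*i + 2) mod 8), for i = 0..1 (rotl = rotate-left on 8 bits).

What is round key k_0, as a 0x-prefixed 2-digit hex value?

K = 0xCF
k_0 = rotl(K, (3*0+2) mod 8) = rotl(K, 2) = 0x3F

0x3F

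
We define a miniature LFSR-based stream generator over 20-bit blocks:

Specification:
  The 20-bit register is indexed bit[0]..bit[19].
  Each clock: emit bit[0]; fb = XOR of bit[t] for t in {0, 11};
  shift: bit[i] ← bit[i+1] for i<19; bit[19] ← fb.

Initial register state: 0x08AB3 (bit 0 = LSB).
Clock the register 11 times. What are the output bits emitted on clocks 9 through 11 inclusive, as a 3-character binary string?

reg_0 = 0x08AB3
clock 1: out=1, reg = 0x04559
clock 2: out=1, reg = 0x822AC
clock 3: out=0, reg = 0x41156
clock 4: out=0, reg = 0x208AB
clock 5: out=1, reg = 0x10455
clock 6: out=1, reg = 0x8822A
clock 7: out=0, reg = 0x44115
clock 8: out=1, reg = 0xA208A
clock 9: out=0, reg = 0x51045
clock 10: out=1, reg = 0xA8822
clock 11: out=0, reg = 0xD4411

010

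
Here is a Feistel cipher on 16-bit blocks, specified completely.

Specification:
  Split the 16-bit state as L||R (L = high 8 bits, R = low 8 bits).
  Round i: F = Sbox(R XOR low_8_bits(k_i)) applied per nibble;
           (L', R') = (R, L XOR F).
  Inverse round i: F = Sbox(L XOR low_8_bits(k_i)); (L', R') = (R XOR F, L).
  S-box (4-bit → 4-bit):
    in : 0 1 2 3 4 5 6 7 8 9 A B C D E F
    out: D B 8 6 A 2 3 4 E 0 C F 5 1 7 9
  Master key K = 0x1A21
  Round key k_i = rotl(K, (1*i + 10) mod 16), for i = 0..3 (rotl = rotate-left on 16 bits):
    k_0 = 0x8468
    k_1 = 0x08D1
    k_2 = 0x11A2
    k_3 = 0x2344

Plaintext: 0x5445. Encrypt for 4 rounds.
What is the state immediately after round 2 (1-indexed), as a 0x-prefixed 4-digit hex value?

s_0 = plaintext = 0x5445
s_1 = Round(s_0, k_0) = 0x45D5
s_2 = Round(s_1, k_1) = 0xD59F
s_3 = Round(s_2, k_2) = 0x9FB4
s_4 = Round(s_3, k_3) = 0xB402

0xD59F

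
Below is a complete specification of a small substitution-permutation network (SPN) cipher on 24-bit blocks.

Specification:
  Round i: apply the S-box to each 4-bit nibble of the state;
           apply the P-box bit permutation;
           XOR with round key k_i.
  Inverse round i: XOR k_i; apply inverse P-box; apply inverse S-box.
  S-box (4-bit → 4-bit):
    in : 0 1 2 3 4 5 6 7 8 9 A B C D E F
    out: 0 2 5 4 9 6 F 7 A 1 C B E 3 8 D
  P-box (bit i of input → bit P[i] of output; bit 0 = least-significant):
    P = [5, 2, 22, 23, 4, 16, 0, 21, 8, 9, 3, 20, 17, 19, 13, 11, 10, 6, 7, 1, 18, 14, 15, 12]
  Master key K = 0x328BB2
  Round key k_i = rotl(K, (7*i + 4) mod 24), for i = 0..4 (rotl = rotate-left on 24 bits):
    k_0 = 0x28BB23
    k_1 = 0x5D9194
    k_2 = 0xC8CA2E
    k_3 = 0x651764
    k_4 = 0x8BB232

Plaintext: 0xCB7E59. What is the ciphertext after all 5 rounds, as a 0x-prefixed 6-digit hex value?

s_0 = plaintext = 0xCB7E59
s_1 = Round(s_0, k_0) = 0x334F40
s_2 = Round(s_1, k_1) = 0x6F180C
s_3 = Round(s_2, k_2) = 0x141CA8
s_4 = Round(s_3, k_3) = 0xDD516B
s_5 = Round(s_4, k_4) = 0x26D447

0x26D447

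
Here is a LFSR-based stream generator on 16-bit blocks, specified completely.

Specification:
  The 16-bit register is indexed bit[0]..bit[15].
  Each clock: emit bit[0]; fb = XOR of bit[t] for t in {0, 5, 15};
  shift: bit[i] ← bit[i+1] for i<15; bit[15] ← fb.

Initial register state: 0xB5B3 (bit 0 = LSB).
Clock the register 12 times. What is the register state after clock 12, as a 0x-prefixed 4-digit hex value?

0x7F5B

reg_0 = 0xB5B3
clock 1: out=1, reg = 0xDAD9
clock 2: out=1, reg = 0x6D6C
clock 3: out=0, reg = 0xB6B6
clock 4: out=0, reg = 0x5B5B
clock 5: out=1, reg = 0xADAD
clock 6: out=1, reg = 0xD6D6
clock 7: out=0, reg = 0xEB6B
clock 8: out=1, reg = 0xF5B5
clock 9: out=1, reg = 0xFADA
clock 10: out=0, reg = 0xFD6D
clock 11: out=1, reg = 0xFEB6
clock 12: out=0, reg = 0x7F5B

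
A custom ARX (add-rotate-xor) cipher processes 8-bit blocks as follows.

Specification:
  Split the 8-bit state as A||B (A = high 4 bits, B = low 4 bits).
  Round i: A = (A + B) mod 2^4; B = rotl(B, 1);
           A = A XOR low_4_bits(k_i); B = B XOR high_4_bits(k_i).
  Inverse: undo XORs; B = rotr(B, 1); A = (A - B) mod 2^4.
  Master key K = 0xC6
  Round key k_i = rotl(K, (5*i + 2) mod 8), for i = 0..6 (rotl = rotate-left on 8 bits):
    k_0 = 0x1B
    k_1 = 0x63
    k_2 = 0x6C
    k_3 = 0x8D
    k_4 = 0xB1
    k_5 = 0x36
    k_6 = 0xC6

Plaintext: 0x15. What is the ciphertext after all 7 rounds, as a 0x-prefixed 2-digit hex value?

0xF4

s_0 = plaintext = 0x15
s_1 = Round(s_0, k_0) = 0xDB
s_2 = Round(s_1, k_1) = 0xB1
s_3 = Round(s_2, k_2) = 0x04
s_4 = Round(s_3, k_3) = 0x90
s_5 = Round(s_4, k_4) = 0x8B
s_6 = Round(s_5, k_5) = 0x54
s_7 = Round(s_6, k_6) = 0xF4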